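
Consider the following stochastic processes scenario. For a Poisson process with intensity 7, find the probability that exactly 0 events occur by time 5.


P(N(t)=k) = (lambda*t)^k * exp(-lambda*t) / k!
lambda*t = 35
= 35^0 * exp(-35) / 0!
= 1 * 6.3051e-16 / 1
= 6.3051e-16

6.3051e-16


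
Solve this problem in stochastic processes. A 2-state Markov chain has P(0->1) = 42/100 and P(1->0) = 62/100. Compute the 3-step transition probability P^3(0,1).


Computing P^3 by matrix multiplication.
P = [[0.5800, 0.4200], [0.6200, 0.3800]]
After raising P to the power 3:
P^3(0,1) = 0.4039

0.4039


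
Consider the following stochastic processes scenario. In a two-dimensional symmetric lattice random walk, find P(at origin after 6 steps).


P = C(6,3)^2 / 4^6
= 20^2 / 4096
= 400 / 4096
= 0.0977

0.0977


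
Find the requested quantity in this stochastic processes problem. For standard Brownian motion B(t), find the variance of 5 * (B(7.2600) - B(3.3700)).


Var(alpha*(B(t)-B(s))) = alpha^2 * (t-s)
= 5^2 * (7.2600 - 3.3700)
= 25 * 3.8900
= 97.2500

97.2500


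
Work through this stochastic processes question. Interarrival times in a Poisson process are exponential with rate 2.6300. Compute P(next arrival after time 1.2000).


P(X > t) = exp(-lambda * t)
= exp(-2.6300 * 1.2000)
= exp(-3.1560) = 0.0426

0.0426


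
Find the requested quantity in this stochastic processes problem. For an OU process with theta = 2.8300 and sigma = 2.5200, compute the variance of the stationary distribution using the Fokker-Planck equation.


Stationary variance = sigma^2 / (2*theta)
= 2.5200^2 / (2*2.8300)
= 6.3504 / 5.6600
= 1.1220

1.1220


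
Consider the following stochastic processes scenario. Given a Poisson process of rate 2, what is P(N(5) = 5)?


P(N(t)=k) = (lambda*t)^k * exp(-lambda*t) / k!
lambda*t = 10
= 10^5 * exp(-10) / 5!
= 100000 * 4.5400e-05 / 120
= 0.0378

0.0378


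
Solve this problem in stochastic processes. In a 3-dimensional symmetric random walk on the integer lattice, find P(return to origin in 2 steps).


P(return in 2 steps) = P(reverse first step) = 1/(2d)
= 1/6
= 0.1667

0.1667


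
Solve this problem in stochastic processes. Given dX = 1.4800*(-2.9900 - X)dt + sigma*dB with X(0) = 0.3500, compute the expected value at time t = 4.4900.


E[X(t)] = mu + (X(0) - mu)*exp(-theta*t)
= -2.9900 + (0.3500 - -2.9900)*exp(-1.4800*4.4900)
= -2.9900 + 3.3400 * 0.0013
= -2.9857

-2.9857


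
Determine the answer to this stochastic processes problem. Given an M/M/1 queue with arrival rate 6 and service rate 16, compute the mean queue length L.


rho = 6/16 = 0.3750
L = rho/(1-rho)
= 0.3750/0.6250
= 0.6000

0.6000


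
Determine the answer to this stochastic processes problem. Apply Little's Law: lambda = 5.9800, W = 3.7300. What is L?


Little's Law: L = lambda * W
= 5.9800 * 3.7300
= 22.3054

22.3054


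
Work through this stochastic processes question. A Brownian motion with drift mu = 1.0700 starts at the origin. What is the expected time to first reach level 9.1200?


Expected first passage time = a/mu
= 9.1200/1.0700
= 8.5234

8.5234


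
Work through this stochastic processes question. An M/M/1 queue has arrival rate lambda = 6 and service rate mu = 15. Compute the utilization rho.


rho = lambda/mu
= 6/15
= 0.4000

0.4000


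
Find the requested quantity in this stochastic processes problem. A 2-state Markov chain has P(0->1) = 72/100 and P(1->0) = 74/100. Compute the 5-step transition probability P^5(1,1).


Computing P^5 by matrix multiplication.
P = [[0.2800, 0.7200], [0.7400, 0.2600]]
After raising P to the power 5:
P^5(1,1) = 0.4827

0.4827


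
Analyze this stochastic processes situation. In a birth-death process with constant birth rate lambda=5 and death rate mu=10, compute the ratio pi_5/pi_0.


For birth-death process, pi_n/pi_0 = (lambda/mu)^n
= (5/10)^5
= 0.0312

0.0312


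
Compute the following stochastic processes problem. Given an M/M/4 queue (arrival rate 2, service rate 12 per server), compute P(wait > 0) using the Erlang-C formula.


a = lambda/mu = 0.1667
rho = a/c = 0.0417
Erlang-C formula applied:
C(c,a) = 2.8398e-05

2.8398e-05


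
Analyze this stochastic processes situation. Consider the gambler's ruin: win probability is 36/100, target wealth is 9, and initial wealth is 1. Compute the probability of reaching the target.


Gambler's ruin formula:
r = q/p = 0.6400/0.3600 = 1.7778
P(win) = (1 - r^i)/(1 - r^N)
= (1 - 1.7778^1)/(1 - 1.7778^9)
= 0.0044

0.0044


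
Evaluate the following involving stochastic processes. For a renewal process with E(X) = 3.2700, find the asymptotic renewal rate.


Long-run renewal rate = 1/E(X)
= 1/3.2700
= 0.3058

0.3058


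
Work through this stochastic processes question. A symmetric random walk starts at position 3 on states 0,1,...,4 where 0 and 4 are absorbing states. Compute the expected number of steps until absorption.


For symmetric RW on 0,...,N with absorbing barriers, E(i) = i*(N-i)
E(3) = 3 * 1 = 3

3


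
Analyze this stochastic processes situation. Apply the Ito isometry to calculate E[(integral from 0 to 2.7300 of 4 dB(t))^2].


By Ito isometry: E[(int f dB)^2] = int f^2 dt
= 4^2 * 2.7300
= 16 * 2.7300 = 43.6800

43.6800


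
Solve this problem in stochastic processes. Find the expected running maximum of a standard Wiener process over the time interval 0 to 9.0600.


E(max B(s)) = sqrt(2t/pi)
= sqrt(2*9.0600/pi)
= sqrt(5.7678)
= 2.4016

2.4016


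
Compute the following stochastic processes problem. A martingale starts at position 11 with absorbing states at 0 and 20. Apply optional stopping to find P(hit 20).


By optional stopping theorem: E(M at tau) = M(0) = 11
P(hit 20)*20 + P(hit 0)*0 = 11
P(hit 20) = (11 - 0)/(20 - 0) = 11/20 = 0.5500

0.5500


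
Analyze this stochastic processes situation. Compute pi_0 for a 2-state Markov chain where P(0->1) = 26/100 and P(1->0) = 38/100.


Stationary distribution: pi_0 = p10/(p01+p10), pi_1 = p01/(p01+p10)
p01 = 0.2600, p10 = 0.3800
pi_0 = 0.5938

0.5938


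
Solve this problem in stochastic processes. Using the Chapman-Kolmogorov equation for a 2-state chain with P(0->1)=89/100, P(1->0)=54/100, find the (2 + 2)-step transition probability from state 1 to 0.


P^4 = P^2 * P^2
Computing via matrix multiplication of the transition matrix.
Entry (1,0) of P^4 = 0.3647

0.3647


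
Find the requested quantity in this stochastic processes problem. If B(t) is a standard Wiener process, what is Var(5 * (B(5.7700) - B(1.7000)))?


Var(alpha*(B(t)-B(s))) = alpha^2 * (t-s)
= 5^2 * (5.7700 - 1.7000)
= 25 * 4.0700
= 101.7500

101.7500


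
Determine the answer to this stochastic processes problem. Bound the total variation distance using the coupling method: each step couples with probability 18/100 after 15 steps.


TV distance bound <= (1-delta)^n
= (1 - 0.1800)^15
= 0.8200^15
= 0.0510

0.0510


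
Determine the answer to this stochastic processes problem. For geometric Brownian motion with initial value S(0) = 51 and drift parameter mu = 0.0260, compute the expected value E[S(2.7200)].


E[S(t)] = S(0) * exp(mu * t)
= 51 * exp(0.0260 * 2.7200)
= 51 * 1.0733
= 54.7373

54.7373


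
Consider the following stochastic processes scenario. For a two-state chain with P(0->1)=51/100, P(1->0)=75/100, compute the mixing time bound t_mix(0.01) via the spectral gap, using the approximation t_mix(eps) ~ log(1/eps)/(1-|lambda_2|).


lambda_2 = |1 - p01 - p10| = |1 - 0.5100 - 0.7500| = 0.2600
t_mix ~ log(1/eps)/(1 - |lambda_2|)
= log(100)/(1 - 0.2600) = 4.6052/0.7400
= 6.2232

6.2232


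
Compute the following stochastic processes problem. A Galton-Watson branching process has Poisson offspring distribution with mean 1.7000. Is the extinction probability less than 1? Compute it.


Since mu = 1.7000 > 1, extinction prob q < 1.
Solve s = exp(mu*(s-1)) iteratively.
q = 0.3088

0.3088


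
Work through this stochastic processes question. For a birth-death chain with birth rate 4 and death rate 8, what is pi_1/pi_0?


For birth-death process, pi_n/pi_0 = (lambda/mu)^n
= (4/8)^1
= 0.5000

0.5000


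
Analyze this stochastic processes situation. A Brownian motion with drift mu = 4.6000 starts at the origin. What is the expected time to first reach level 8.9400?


Expected first passage time = a/mu
= 8.9400/4.6000
= 1.9435

1.9435


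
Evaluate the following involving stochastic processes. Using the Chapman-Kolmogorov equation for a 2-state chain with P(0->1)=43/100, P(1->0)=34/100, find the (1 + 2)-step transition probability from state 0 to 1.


P^3 = P^1 * P^2
Computing via matrix multiplication of the transition matrix.
Entry (0,1) of P^3 = 0.5516

0.5516


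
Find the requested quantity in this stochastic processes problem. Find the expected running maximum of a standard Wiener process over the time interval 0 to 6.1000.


E(max B(s)) = sqrt(2t/pi)
= sqrt(2*6.1000/pi)
= sqrt(3.8834)
= 1.9706

1.9706


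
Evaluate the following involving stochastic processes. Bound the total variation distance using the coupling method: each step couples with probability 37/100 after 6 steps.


TV distance bound <= (1-delta)^n
= (1 - 0.3700)^6
= 0.6300^6
= 0.0625

0.0625


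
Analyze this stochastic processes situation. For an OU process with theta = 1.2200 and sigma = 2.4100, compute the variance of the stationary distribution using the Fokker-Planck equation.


Stationary variance = sigma^2 / (2*theta)
= 2.4100^2 / (2*1.2200)
= 5.8081 / 2.4400
= 2.3804

2.3804


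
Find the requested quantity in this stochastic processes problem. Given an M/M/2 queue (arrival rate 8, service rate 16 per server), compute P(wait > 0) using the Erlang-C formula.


a = lambda/mu = 0.5000
rho = a/c = 0.2500
Erlang-C formula applied:
C(c,a) = 0.1000

0.1000


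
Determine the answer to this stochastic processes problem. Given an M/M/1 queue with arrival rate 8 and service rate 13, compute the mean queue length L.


rho = 8/13 = 0.6154
L = rho/(1-rho)
= 0.6154/0.3846
= 1.6000

1.6000


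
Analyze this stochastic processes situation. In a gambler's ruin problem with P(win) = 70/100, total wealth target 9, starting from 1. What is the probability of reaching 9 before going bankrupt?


Gambler's ruin formula:
r = q/p = 0.3000/0.7000 = 0.4286
P(win) = (1 - r^i)/(1 - r^N)
= (1 - 0.4286^1)/(1 - 0.4286^9)
= 0.5717

0.5717


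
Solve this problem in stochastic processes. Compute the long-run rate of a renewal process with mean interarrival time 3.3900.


Long-run renewal rate = 1/E(X)
= 1/3.3900
= 0.2950

0.2950


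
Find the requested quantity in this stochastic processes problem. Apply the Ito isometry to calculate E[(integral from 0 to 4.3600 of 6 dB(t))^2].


By Ito isometry: E[(int f dB)^2] = int f^2 dt
= 6^2 * 4.3600
= 36 * 4.3600 = 156.9600

156.9600


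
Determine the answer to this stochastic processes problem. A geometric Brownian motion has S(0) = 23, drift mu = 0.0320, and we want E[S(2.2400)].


E[S(t)] = S(0) * exp(mu * t)
= 23 * exp(0.0320 * 2.2400)
= 23 * 1.0743
= 24.7092

24.7092


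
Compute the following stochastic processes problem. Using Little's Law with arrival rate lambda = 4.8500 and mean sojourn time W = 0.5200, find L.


Little's Law: L = lambda * W
= 4.8500 * 0.5200
= 2.5220

2.5220


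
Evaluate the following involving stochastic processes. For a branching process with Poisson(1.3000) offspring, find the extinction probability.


Since mu = 1.3000 > 1, extinction prob q < 1.
Solve s = exp(mu*(s-1)) iteratively.
q = 0.5770

0.5770


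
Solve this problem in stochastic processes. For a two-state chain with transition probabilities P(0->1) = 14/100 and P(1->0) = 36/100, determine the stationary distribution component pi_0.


Stationary distribution: pi_0 = p10/(p01+p10), pi_1 = p01/(p01+p10)
p01 = 0.1400, p10 = 0.3600
pi_0 = 0.7200

0.7200


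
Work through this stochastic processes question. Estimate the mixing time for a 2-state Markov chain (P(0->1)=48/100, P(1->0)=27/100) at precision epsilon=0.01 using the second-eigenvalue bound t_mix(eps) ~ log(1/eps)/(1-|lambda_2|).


lambda_2 = |1 - p01 - p10| = |1 - 0.4800 - 0.2700| = 0.2500
t_mix ~ log(1/eps)/(1 - |lambda_2|)
= log(100)/(1 - 0.2500) = 4.6052/0.7500
= 6.1402

6.1402


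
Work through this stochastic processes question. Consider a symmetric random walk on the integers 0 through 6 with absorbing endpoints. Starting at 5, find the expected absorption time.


For symmetric RW on 0,...,N with absorbing barriers, E(i) = i*(N-i)
E(5) = 5 * 1 = 5

5


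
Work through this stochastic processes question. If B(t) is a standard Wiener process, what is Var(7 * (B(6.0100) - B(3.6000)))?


Var(alpha*(B(t)-B(s))) = alpha^2 * (t-s)
= 7^2 * (6.0100 - 3.6000)
= 49 * 2.4100
= 118.0900

118.0900


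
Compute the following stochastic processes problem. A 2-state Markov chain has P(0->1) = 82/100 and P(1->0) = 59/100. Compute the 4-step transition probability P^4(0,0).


Computing P^4 by matrix multiplication.
P = [[0.1800, 0.8200], [0.5900, 0.4100]]
After raising P to the power 4:
P^4(0,0) = 0.4349

0.4349


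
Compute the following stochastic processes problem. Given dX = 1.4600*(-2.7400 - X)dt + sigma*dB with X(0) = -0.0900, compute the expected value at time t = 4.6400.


E[X(t)] = mu + (X(0) - mu)*exp(-theta*t)
= -2.7400 + (-0.0900 - -2.7400)*exp(-1.4600*4.6400)
= -2.7400 + 2.6500 * 0.0011
= -2.7370

-2.7370


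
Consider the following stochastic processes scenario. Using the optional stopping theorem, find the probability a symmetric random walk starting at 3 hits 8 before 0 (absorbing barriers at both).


By optional stopping theorem: E(M at tau) = M(0) = 3
P(hit 8)*8 + P(hit 0)*0 = 3
P(hit 8) = (3 - 0)/(8 - 0) = 3/8 = 0.3750

0.3750


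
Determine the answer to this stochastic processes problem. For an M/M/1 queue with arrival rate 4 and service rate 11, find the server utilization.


rho = lambda/mu
= 4/11
= 0.3636

0.3636


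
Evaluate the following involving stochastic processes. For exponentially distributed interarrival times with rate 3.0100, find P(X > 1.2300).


P(X > t) = exp(-lambda * t)
= exp(-3.0100 * 1.2300)
= exp(-3.7023) = 0.0247

0.0247


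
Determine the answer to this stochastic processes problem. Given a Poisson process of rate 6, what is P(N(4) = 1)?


P(N(t)=k) = (lambda*t)^k * exp(-lambda*t) / k!
lambda*t = 24
= 24^1 * exp(-24) / 1!
= 24 * 3.7751e-11 / 1
= 9.0603e-10

9.0603e-10


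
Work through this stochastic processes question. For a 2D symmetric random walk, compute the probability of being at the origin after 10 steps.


P = C(10,5)^2 / 4^10
= 252^2 / 1048576
= 63504 / 1048576
= 0.0606

0.0606


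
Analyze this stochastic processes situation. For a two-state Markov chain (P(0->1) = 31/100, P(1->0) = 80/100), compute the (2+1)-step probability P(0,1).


P^3 = P^2 * P^1
Computing via matrix multiplication of the transition matrix.
Entry (0,1) of P^3 = 0.2797

0.2797


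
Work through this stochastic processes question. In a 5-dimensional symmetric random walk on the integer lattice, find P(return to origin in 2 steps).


P(return in 2 steps) = P(reverse first step) = 1/(2d)
= 1/10
= 0.1000

0.1000


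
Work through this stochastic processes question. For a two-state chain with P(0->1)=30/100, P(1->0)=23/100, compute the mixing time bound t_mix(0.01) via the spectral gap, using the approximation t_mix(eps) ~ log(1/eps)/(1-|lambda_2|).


lambda_2 = |1 - p01 - p10| = |1 - 0.3000 - 0.2300| = 0.4700
t_mix ~ log(1/eps)/(1 - |lambda_2|)
= log(100)/(1 - 0.4700) = 4.6052/0.5300
= 8.6890

8.6890


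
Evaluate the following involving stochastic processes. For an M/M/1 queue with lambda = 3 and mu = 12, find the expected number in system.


rho = 3/12 = 0.2500
L = rho/(1-rho)
= 0.2500/0.7500
= 0.3333

0.3333


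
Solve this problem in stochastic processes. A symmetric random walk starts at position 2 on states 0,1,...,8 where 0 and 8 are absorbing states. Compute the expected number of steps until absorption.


For symmetric RW on 0,...,N with absorbing barriers, E(i) = i*(N-i)
E(2) = 2 * 6 = 12

12


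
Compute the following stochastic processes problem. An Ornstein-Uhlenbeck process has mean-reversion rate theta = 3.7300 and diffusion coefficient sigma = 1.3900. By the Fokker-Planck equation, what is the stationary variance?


Stationary variance = sigma^2 / (2*theta)
= 1.3900^2 / (2*3.7300)
= 1.9321 / 7.4600
= 0.2590

0.2590


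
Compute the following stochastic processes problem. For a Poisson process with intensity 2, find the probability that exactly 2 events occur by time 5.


P(N(t)=k) = (lambda*t)^k * exp(-lambda*t) / k!
lambda*t = 10
= 10^2 * exp(-10) / 2!
= 100 * 4.5400e-05 / 2
= 0.0023

0.0023


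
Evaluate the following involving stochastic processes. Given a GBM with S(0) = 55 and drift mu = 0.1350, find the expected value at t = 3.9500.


E[S(t)] = S(0) * exp(mu * t)
= 55 * exp(0.1350 * 3.9500)
= 55 * 1.7045
= 93.7455

93.7455


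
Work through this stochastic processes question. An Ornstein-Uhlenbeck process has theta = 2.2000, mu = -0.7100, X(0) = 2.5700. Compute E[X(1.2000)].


E[X(t)] = mu + (X(0) - mu)*exp(-theta*t)
= -0.7100 + (2.5700 - -0.7100)*exp(-2.2000*1.2000)
= -0.7100 + 3.2800 * 0.0714
= -0.4759

-0.4759


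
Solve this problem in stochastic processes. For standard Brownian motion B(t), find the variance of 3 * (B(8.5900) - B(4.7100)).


Var(alpha*(B(t)-B(s))) = alpha^2 * (t-s)
= 3^2 * (8.5900 - 4.7100)
= 9 * 3.8800
= 34.9200

34.9200


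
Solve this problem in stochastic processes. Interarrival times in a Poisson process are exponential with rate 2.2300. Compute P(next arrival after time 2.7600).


P(X > t) = exp(-lambda * t)
= exp(-2.2300 * 2.7600)
= exp(-6.1548) = 0.0021

0.0021


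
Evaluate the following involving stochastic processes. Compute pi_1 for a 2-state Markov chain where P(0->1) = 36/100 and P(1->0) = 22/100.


Stationary distribution: pi_0 = p10/(p01+p10), pi_1 = p01/(p01+p10)
p01 = 0.3600, p10 = 0.2200
pi_1 = 0.6207

0.6207


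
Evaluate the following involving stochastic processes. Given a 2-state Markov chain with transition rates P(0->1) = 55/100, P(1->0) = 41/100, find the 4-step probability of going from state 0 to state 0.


Computing P^4 by matrix multiplication.
P = [[0.4500, 0.5500], [0.4100, 0.5900]]
After raising P to the power 4:
P^4(0,0) = 0.4271

0.4271


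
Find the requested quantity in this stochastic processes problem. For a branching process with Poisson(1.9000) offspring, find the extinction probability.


Since mu = 1.9000 > 1, extinction prob q < 1.
Solve s = exp(mu*(s-1)) iteratively.
q = 0.2328

0.2328


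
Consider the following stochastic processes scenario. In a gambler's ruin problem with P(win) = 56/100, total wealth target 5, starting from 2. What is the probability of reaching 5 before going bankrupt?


Gambler's ruin formula:
r = q/p = 0.4400/0.5600 = 0.7857
P(win) = (1 - r^i)/(1 - r^N)
= (1 - 0.7857^2)/(1 - 0.7857^5)
= 0.5462

0.5462


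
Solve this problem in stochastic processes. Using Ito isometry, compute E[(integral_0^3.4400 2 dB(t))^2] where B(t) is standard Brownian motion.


By Ito isometry: E[(int f dB)^2] = int f^2 dt
= 2^2 * 3.4400
= 4 * 3.4400 = 13.7600

13.7600


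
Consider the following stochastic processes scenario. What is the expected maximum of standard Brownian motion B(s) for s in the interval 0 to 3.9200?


E(max B(s)) = sqrt(2t/pi)
= sqrt(2*3.9200/pi)
= sqrt(2.4955)
= 1.5797

1.5797


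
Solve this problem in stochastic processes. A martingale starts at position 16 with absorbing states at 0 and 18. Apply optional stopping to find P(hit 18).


By optional stopping theorem: E(M at tau) = M(0) = 16
P(hit 18)*18 + P(hit 0)*0 = 16
P(hit 18) = (16 - 0)/(18 - 0) = 8/9 = 0.8889

0.8889


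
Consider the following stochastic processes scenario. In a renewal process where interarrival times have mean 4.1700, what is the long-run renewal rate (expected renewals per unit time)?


Long-run renewal rate = 1/E(X)
= 1/4.1700
= 0.2398

0.2398


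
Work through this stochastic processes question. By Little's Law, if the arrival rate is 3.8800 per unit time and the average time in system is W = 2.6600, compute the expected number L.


Little's Law: L = lambda * W
= 3.8800 * 2.6600
= 10.3208

10.3208


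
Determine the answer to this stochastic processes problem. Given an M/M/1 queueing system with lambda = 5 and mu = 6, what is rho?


rho = lambda/mu
= 5/6
= 0.8333

0.8333


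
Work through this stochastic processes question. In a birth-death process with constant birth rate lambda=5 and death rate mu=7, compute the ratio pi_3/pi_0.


For birth-death process, pi_n/pi_0 = (lambda/mu)^n
= (5/7)^3
= 0.3644

0.3644


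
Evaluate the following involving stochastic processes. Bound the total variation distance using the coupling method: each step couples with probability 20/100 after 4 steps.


TV distance bound <= (1-delta)^n
= (1 - 0.2000)^4
= 0.8000^4
= 0.4096

0.4096


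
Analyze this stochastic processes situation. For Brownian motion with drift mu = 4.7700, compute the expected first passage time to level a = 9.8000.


Expected first passage time = a/mu
= 9.8000/4.7700
= 2.0545

2.0545


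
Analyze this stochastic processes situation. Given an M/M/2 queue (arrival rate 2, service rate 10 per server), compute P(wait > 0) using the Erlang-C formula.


a = lambda/mu = 0.2000
rho = a/c = 0.1000
Erlang-C formula applied:
C(c,a) = 0.0182

0.0182


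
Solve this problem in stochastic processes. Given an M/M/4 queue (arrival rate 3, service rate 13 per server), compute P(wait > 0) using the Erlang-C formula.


a = lambda/mu = 0.2308
rho = a/c = 0.0577
Erlang-C formula applied:
C(c,a) = 9.9560e-05

9.9560e-05


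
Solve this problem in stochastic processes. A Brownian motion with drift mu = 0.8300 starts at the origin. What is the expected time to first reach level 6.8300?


Expected first passage time = a/mu
= 6.8300/0.8300
= 8.2289

8.2289


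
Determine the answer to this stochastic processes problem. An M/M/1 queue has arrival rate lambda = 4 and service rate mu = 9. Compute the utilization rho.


rho = lambda/mu
= 4/9
= 0.4444

0.4444


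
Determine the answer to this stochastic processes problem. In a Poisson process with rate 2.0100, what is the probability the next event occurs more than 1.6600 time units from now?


P(X > t) = exp(-lambda * t)
= exp(-2.0100 * 1.6600)
= exp(-3.3366) = 0.0356

0.0356


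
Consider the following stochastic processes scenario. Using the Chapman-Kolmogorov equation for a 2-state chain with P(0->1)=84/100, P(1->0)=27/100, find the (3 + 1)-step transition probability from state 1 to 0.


P^4 = P^3 * P^1
Computing via matrix multiplication of the transition matrix.
Entry (1,0) of P^4 = 0.2432

0.2432


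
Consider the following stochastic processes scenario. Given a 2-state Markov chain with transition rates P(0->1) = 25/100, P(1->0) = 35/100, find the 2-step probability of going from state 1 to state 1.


Computing P^2 by matrix multiplication.
P = [[0.7500, 0.2500], [0.3500, 0.6500]]
After raising P to the power 2:
P^2(1,1) = 0.5100

0.5100


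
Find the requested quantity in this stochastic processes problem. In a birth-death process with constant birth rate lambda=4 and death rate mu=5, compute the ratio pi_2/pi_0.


For birth-death process, pi_n/pi_0 = (lambda/mu)^n
= (4/5)^2
= 0.6400

0.6400


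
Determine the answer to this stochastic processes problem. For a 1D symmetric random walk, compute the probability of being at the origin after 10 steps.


P(S(10) = 0) = C(10,5) / 4^5
= 252 / 1024
= 0.2461

0.2461


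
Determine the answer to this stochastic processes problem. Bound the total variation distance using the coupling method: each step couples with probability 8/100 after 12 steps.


TV distance bound <= (1-delta)^n
= (1 - 0.0800)^12
= 0.9200^12
= 0.3677

0.3677


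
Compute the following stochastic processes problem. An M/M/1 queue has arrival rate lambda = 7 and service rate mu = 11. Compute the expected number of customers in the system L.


rho = 7/11 = 0.6364
L = rho/(1-rho)
= 0.6364/0.3636
= 1.7500

1.7500


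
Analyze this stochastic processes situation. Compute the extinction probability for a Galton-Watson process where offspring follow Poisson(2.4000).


Since mu = 2.4000 > 1, extinction prob q < 1.
Solve s = exp(mu*(s-1)) iteratively.
q = 0.1214

0.1214


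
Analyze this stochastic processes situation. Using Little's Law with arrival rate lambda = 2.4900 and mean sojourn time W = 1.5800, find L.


Little's Law: L = lambda * W
= 2.4900 * 1.5800
= 3.9342

3.9342


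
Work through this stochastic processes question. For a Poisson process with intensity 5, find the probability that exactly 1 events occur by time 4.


P(N(t)=k) = (lambda*t)^k * exp(-lambda*t) / k!
lambda*t = 20
= 20^1 * exp(-20) / 1!
= 20 * 2.0612e-09 / 1
= 4.1223e-08

4.1223e-08


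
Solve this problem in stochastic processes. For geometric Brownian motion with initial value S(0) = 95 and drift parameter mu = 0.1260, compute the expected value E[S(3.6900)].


E[S(t)] = S(0) * exp(mu * t)
= 95 * exp(0.1260 * 3.6900)
= 95 * 1.5919
= 151.2323

151.2323


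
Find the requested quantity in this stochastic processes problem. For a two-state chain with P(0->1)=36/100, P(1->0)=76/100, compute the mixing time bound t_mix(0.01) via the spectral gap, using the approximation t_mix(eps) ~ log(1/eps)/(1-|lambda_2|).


lambda_2 = |1 - p01 - p10| = |1 - 0.3600 - 0.7600| = 0.1200
t_mix ~ log(1/eps)/(1 - |lambda_2|)
= log(100)/(1 - 0.1200) = 4.6052/0.8800
= 5.2331

5.2331


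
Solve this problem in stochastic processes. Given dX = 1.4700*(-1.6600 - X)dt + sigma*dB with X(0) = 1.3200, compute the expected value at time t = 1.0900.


E[X(t)] = mu + (X(0) - mu)*exp(-theta*t)
= -1.6600 + (1.3200 - -1.6600)*exp(-1.4700*1.0900)
= -1.6600 + 2.9800 * 0.2014
= -1.0597

-1.0597


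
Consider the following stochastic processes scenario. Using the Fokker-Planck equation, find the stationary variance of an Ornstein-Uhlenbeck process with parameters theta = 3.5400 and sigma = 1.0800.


Stationary variance = sigma^2 / (2*theta)
= 1.0800^2 / (2*3.5400)
= 1.1664 / 7.0800
= 0.1647

0.1647


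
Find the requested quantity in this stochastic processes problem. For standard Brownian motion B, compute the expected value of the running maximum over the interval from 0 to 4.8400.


E(max B(s)) = sqrt(2t/pi)
= sqrt(2*4.8400/pi)
= sqrt(3.0812)
= 1.7553

1.7553


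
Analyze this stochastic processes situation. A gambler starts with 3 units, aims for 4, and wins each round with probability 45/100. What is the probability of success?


Gambler's ruin formula:
r = q/p = 0.5500/0.4500 = 1.2222
P(win) = (1 - r^i)/(1 - r^N)
= (1 - 1.2222^3)/(1 - 1.2222^4)
= 0.6705

0.6705


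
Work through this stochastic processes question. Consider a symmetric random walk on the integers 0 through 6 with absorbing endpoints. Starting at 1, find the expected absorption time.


For symmetric RW on 0,...,N with absorbing barriers, E(i) = i*(N-i)
E(1) = 1 * 5 = 5

5


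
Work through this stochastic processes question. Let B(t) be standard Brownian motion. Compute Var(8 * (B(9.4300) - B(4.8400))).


Var(alpha*(B(t)-B(s))) = alpha^2 * (t-s)
= 8^2 * (9.4300 - 4.8400)
= 64 * 4.5900
= 293.7600

293.7600


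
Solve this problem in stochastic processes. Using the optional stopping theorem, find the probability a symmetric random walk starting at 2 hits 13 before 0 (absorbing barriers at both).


By optional stopping theorem: E(M at tau) = M(0) = 2
P(hit 13)*13 + P(hit 0)*0 = 2
P(hit 13) = (2 - 0)/(13 - 0) = 2/13 = 0.1538

0.1538


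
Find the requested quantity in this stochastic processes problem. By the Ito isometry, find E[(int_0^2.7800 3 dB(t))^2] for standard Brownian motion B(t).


By Ito isometry: E[(int f dB)^2] = int f^2 dt
= 3^2 * 2.7800
= 9 * 2.7800 = 25.0200

25.0200


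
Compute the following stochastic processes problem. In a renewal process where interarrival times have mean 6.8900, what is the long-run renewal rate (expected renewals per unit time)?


Long-run renewal rate = 1/E(X)
= 1/6.8900
= 0.1451

0.1451


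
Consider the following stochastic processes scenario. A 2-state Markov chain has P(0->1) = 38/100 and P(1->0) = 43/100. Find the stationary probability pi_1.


Stationary distribution: pi_0 = p10/(p01+p10), pi_1 = p01/(p01+p10)
p01 = 0.3800, p10 = 0.4300
pi_1 = 0.4691

0.4691


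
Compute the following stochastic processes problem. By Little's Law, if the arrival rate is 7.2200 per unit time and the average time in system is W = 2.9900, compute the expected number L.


Little's Law: L = lambda * W
= 7.2200 * 2.9900
= 21.5878

21.5878


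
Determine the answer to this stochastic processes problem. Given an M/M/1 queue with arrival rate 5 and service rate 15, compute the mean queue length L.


rho = 5/15 = 0.3333
L = rho/(1-rho)
= 0.3333/0.6667
= 0.5000

0.5000


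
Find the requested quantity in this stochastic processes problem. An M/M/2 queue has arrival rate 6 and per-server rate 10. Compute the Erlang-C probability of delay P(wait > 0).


a = lambda/mu = 0.6000
rho = a/c = 0.3000
Erlang-C formula applied:
C(c,a) = 0.1385

0.1385


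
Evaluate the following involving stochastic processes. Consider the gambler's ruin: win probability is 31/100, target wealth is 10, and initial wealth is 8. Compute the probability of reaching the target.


Gambler's ruin formula:
r = q/p = 0.6900/0.3100 = 2.2258
P(win) = (1 - r^i)/(1 - r^N)
= (1 - 2.2258^8)/(1 - 2.2258^10)
= 0.2016

0.2016


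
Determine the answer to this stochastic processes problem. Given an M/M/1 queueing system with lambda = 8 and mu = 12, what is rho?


rho = lambda/mu
= 8/12
= 0.6667

0.6667


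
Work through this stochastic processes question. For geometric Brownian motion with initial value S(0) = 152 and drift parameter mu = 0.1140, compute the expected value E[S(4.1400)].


E[S(t)] = S(0) * exp(mu * t)
= 152 * exp(0.1140 * 4.1400)
= 152 * 1.6031
= 243.6763

243.6763


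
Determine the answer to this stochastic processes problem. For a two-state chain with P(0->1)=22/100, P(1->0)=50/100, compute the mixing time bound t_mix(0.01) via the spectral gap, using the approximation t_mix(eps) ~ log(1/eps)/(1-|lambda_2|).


lambda_2 = |1 - p01 - p10| = |1 - 0.2200 - 0.5000| = 0.2800
t_mix ~ log(1/eps)/(1 - |lambda_2|)
= log(100)/(1 - 0.2800) = 4.6052/0.7200
= 6.3961

6.3961


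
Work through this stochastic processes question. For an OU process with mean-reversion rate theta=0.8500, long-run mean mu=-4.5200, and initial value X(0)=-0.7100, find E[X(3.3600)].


E[X(t)] = mu + (X(0) - mu)*exp(-theta*t)
= -4.5200 + (-0.7100 - -4.5200)*exp(-0.8500*3.3600)
= -4.5200 + 3.8100 * 0.0575
= -4.3009

-4.3009


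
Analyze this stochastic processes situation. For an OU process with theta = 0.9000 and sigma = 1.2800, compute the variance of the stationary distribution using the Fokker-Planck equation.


Stationary variance = sigma^2 / (2*theta)
= 1.2800^2 / (2*0.9000)
= 1.6384 / 1.8000
= 0.9102

0.9102


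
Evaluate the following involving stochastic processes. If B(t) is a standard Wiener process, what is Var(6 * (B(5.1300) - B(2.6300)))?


Var(alpha*(B(t)-B(s))) = alpha^2 * (t-s)
= 6^2 * (5.1300 - 2.6300)
= 36 * 2.5000
= 90.0000

90.0000


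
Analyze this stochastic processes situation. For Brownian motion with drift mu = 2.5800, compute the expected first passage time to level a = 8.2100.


Expected first passage time = a/mu
= 8.2100/2.5800
= 3.1822

3.1822


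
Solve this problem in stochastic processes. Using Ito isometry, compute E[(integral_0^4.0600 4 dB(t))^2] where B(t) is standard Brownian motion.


By Ito isometry: E[(int f dB)^2] = int f^2 dt
= 4^2 * 4.0600
= 16 * 4.0600 = 64.9600

64.9600


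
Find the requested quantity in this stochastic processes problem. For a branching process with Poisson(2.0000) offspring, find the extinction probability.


Since mu = 2.0000 > 1, extinction prob q < 1.
Solve s = exp(mu*(s-1)) iteratively.
q = 0.2032

0.2032


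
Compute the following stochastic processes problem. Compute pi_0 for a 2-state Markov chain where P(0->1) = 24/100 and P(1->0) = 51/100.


Stationary distribution: pi_0 = p10/(p01+p10), pi_1 = p01/(p01+p10)
p01 = 0.2400, p10 = 0.5100
pi_0 = 0.6800

0.6800


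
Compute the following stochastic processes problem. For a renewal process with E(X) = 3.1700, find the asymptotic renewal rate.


Long-run renewal rate = 1/E(X)
= 1/3.1700
= 0.3155

0.3155


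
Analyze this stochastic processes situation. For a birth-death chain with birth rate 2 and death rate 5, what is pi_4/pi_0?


For birth-death process, pi_n/pi_0 = (lambda/mu)^n
= (2/5)^4
= 0.0256

0.0256


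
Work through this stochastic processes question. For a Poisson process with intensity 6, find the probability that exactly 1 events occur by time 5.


P(N(t)=k) = (lambda*t)^k * exp(-lambda*t) / k!
lambda*t = 30
= 30^1 * exp(-30) / 1!
= 30 * 9.3576e-14 / 1
= 2.8073e-12

2.8073e-12


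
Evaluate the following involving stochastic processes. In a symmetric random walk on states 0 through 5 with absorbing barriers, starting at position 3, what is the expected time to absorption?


For symmetric RW on 0,...,N with absorbing barriers, E(i) = i*(N-i)
E(3) = 3 * 2 = 6

6


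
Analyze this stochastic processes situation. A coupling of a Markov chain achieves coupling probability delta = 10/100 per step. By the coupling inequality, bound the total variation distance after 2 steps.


TV distance bound <= (1-delta)^n
= (1 - 0.1000)^2
= 0.9000^2
= 0.8100

0.8100


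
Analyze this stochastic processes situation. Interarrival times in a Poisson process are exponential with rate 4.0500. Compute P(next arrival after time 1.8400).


P(X > t) = exp(-lambda * t)
= exp(-4.0500 * 1.8400)
= exp(-7.4520) = 5.8028e-04

5.8028e-04


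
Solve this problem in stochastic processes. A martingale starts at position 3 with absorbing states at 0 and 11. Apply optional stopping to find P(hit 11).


By optional stopping theorem: E(M at tau) = M(0) = 3
P(hit 11)*11 + P(hit 0)*0 = 3
P(hit 11) = (3 - 0)/(11 - 0) = 3/11 = 0.2727

0.2727


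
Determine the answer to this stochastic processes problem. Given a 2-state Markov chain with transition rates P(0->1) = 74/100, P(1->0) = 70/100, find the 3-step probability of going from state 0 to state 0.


Computing P^3 by matrix multiplication.
P = [[0.2600, 0.7400], [0.7000, 0.3000]]
After raising P to the power 3:
P^3(0,0) = 0.4423

0.4423


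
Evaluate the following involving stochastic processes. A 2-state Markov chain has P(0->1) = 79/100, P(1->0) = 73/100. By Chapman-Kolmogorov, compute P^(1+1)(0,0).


P^2 = P^1 * P^1
Computing via matrix multiplication of the transition matrix.
Entry (0,0) of P^2 = 0.6208

0.6208


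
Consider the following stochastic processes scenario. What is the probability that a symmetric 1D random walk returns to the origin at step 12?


P(S(12) = 0) = C(12,6) / 4^6
= 924 / 4096
= 0.2256

0.2256


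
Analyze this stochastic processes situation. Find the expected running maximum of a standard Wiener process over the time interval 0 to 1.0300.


E(max B(s)) = sqrt(2t/pi)
= sqrt(2*1.0300/pi)
= sqrt(0.6557)
= 0.8098

0.8098


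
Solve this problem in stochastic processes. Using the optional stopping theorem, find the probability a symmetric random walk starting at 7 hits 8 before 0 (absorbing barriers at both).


By optional stopping theorem: E(M at tau) = M(0) = 7
P(hit 8)*8 + P(hit 0)*0 = 7
P(hit 8) = (7 - 0)/(8 - 0) = 7/8 = 0.8750

0.8750


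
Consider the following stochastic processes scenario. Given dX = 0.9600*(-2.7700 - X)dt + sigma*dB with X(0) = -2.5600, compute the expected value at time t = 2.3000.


E[X(t)] = mu + (X(0) - mu)*exp(-theta*t)
= -2.7700 + (-2.5600 - -2.7700)*exp(-0.9600*2.3000)
= -2.7700 + 0.2100 * 0.1099
= -2.7469

-2.7469


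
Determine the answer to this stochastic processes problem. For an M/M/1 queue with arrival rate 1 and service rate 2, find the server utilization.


rho = lambda/mu
= 1/2
= 0.5000

0.5000


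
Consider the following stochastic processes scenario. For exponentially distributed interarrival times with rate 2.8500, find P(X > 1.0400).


P(X > t) = exp(-lambda * t)
= exp(-2.8500 * 1.0400)
= exp(-2.9640) = 0.0516

0.0516


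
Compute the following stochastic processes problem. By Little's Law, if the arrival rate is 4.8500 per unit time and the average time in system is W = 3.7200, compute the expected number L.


Little's Law: L = lambda * W
= 4.8500 * 3.7200
= 18.0420

18.0420


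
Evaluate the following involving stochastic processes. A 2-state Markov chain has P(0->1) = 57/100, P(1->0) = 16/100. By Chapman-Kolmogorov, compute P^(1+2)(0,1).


P^3 = P^1 * P^2
Computing via matrix multiplication of the transition matrix.
Entry (0,1) of P^3 = 0.7655

0.7655


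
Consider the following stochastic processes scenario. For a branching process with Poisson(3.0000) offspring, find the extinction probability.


Since mu = 3.0000 > 1, extinction prob q < 1.
Solve s = exp(mu*(s-1)) iteratively.
q = 0.0595

0.0595


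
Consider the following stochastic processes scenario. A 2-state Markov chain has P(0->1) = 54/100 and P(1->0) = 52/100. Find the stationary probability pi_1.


Stationary distribution: pi_0 = p10/(p01+p10), pi_1 = p01/(p01+p10)
p01 = 0.5400, p10 = 0.5200
pi_1 = 0.5094

0.5094


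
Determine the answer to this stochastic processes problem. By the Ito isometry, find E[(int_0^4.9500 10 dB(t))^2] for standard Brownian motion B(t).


By Ito isometry: E[(int f dB)^2] = int f^2 dt
= 10^2 * 4.9500
= 100 * 4.9500 = 495.0000

495.0000


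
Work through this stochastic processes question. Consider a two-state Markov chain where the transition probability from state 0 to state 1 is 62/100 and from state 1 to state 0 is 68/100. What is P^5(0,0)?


Computing P^5 by matrix multiplication.
P = [[0.3800, 0.6200], [0.6800, 0.3200]]
After raising P to the power 5:
P^5(0,0) = 0.5219

0.5219


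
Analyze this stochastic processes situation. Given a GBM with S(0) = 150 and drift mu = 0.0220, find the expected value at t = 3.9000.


E[S(t)] = S(0) * exp(mu * t)
= 150 * exp(0.0220 * 3.9000)
= 150 * 1.0896
= 163.4383

163.4383


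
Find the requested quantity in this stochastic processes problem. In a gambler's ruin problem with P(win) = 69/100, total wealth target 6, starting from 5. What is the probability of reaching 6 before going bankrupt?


Gambler's ruin formula:
r = q/p = 0.3100/0.6900 = 0.4493
P(win) = (1 - r^i)/(1 - r^N)
= (1 - 0.4493^5)/(1 - 0.4493^6)
= 0.9898

0.9898


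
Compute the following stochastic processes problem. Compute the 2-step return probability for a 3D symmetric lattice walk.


P(return in 2 steps) = P(reverse first step) = 1/(2d)
= 1/6
= 0.1667

0.1667


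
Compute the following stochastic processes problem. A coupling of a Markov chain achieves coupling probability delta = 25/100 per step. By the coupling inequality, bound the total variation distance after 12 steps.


TV distance bound <= (1-delta)^n
= (1 - 0.2500)^12
= 0.7500^12
= 0.0317

0.0317


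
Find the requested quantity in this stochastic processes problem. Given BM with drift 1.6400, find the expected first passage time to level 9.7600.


Expected first passage time = a/mu
= 9.7600/1.6400
= 5.9512

5.9512


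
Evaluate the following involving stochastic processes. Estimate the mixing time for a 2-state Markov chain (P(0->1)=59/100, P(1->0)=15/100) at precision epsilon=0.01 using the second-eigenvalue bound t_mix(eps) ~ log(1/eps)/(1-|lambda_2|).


lambda_2 = |1 - p01 - p10| = |1 - 0.5900 - 0.1500| = 0.2600
t_mix ~ log(1/eps)/(1 - |lambda_2|)
= log(100)/(1 - 0.2600) = 4.6052/0.7400
= 6.2232

6.2232
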